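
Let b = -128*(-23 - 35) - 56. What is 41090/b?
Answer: 20545/3684 ≈ 5.5768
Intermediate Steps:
b = 7368 (b = -128*(-58) - 56 = 7424 - 56 = 7368)
41090/b = 41090/7368 = 41090*(1/7368) = 20545/3684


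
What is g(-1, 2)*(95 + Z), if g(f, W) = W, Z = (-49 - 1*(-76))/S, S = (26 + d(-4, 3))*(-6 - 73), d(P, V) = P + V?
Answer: 375196/1975 ≈ 189.97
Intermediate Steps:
S = -1975 (S = (26 + (-4 + 3))*(-6 - 73) = (26 - 1)*(-79) = 25*(-79) = -1975)
Z = -27/1975 (Z = (-49 - 1*(-76))/(-1975) = (-49 + 76)*(-1/1975) = 27*(-1/1975) = -27/1975 ≈ -0.013671)
g(-1, 2)*(95 + Z) = 2*(95 - 27/1975) = 2*(187598/1975) = 375196/1975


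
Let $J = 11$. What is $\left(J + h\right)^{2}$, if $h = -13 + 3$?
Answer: $1$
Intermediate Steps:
$h = -10$
$\left(J + h\right)^{2} = \left(11 - 10\right)^{2} = 1^{2} = 1$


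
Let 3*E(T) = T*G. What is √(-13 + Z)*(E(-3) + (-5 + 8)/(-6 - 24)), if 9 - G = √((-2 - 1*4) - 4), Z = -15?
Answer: I*√7*(-91 + 10*I*√10)/5 ≈ -16.733 - 48.153*I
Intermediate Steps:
G = 9 - I*√10 (G = 9 - √((-2 - 1*4) - 4) = 9 - √((-2 - 4) - 4) = 9 - √(-6 - 4) = 9 - √(-10) = 9 - I*√10 ≈ 9.0 - 3.1623*I)
E(T) = T*(9 - I*√10)/3 (E(T) = (T*(9 - I*√10))/3 = T*(9 - I*√10)/3)
√(-13 + Z)*(E(-3) + (-5 + 8)/(-6 - 24)) = √(-13 - 15)*((⅓)*(-3)*(9 - I*√10) + (-5 + 8)/(-6 - 24)) = √(-28)*((-9 + I*√10) + 3/(-30)) = (2*I*√7)*((-9 + I*√10) + 3*(-1/30)) = (2*I*√7)*((-9 + I*√10) - ⅒) = (2*I*√7)*(-91/10 + I*√10) = 2*I*√7*(-91/10 + I*√10)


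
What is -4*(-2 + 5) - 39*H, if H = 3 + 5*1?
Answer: -324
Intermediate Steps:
H = 8 (H = 3 + 5 = 8)
-4*(-2 + 5) - 39*H = -4*(-2 + 5) - 39*8 = -4*3 - 312 = -12 - 312 = -324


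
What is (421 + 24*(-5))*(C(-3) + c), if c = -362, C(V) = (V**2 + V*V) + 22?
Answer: -96922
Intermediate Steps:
C(V) = 22 + 2*V**2 (C(V) = (V**2 + V**2) + 22 = 2*V**2 + 22 = 22 + 2*V**2)
(421 + 24*(-5))*(C(-3) + c) = (421 + 24*(-5))*((22 + 2*(-3)**2) - 362) = (421 - 120)*((22 + 2*9) - 362) = 301*((22 + 18) - 362) = 301*(40 - 362) = 301*(-322) = -96922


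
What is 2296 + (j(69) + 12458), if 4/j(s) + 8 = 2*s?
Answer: 959012/65 ≈ 14754.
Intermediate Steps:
j(s) = 4/(-8 + 2*s)
2296 + (j(69) + 12458) = 2296 + (2/(-4 + 69) + 12458) = 2296 + (2/65 + 12458) = 2296 + 809772/65 = 959012/65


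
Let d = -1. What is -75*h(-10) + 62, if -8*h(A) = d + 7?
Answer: 473/4 ≈ 118.25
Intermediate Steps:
h(A) = -¾ (h(A) = -(-1 + 7)/8 = -⅛*6 = -¾)
-75*h(-10) + 62 = -75*(-¾) + 62 = 225/4 + 62 = 473/4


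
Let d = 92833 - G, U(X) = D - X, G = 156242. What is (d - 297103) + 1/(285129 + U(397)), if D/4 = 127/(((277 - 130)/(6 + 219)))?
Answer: -5043551343567/13989968 ≈ -3.6051e+5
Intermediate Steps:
D = 38100/49 (D = 4*(127/(((277 - 130)/(6 + 219)))) = 4*(127/((147/225))) = 4*(127/((147*(1/225)))) = 4*(127/(49/75)) = 4*(127*(75/49)) = 4*(9525/49) = 38100/49 ≈ 777.55)
U(X) = 38100/49 - X
d = -63409 (d = 92833 - 1*156242 = 92833 - 156242 = -63409)
(d - 297103) + 1/(285129 + U(397)) = (-63409 - 297103) + 1/(285129 + (38100/49 - 1*397)) = -360512 + 1/(285129 + (38100/49 - 397)) = -360512 + 1/(285129 + 18647/49) = -360512 + 1/(13989968/49) = -360512 + 49/13989968 = -5043551343567/13989968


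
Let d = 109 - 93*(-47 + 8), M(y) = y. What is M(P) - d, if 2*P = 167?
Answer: -7305/2 ≈ -3652.5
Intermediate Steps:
P = 167/2 (P = (1/2)*167 = 167/2 ≈ 83.500)
d = 3736 (d = 109 - 93*(-39) = 109 + 3627 = 3736)
M(P) - d = 167/2 - 1*3736 = 167/2 - 3736 = -7305/2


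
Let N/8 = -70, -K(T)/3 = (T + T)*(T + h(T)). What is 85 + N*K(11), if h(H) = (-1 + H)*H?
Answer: 4472245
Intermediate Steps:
h(H) = H*(-1 + H)
K(T) = -6*T*(T + T*(-1 + T)) (K(T) = -3*(T + T)*(T + T*(-1 + T)) = -3*2*T*(T + T*(-1 + T)) = -6*T*(T + T*(-1 + T)))
N = -560 (N = 8*(-70) = -560)
85 + N*K(11) = 85 - (-3360)*11³ = 85 - (-3360)*1331 = 85 - 560*(-7986) = 85 + 4472160 = 4472245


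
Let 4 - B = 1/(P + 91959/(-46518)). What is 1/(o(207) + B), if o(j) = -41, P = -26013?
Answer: -403388231/14925349041 ≈ -0.027027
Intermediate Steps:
B = 1613568430/403388231 (B = 4 - 1/(-26013 + 91959/(-46518)) = 4 - 1/(-26013 + 91959*(-1/46518)) = 4 - 1/(-26013 - 30653/15506) = 4 - 1/(-403388231/15506) = 4 - 1*(-15506/403388231) = 4 + 15506/403388231 = 1613568430/403388231 ≈ 4.0000)
1/(o(207) + B) = 1/(-41 + 1613568430/403388231) = 1/(-14925349041/403388231) = -403388231/14925349041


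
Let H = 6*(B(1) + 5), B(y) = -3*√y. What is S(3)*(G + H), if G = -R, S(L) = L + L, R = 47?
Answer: -210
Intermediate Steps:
H = 12 (H = 6*(-3*√1 + 5) = 6*(-3*1 + 5) = 6*(-3 + 5) = 6*2 = 12)
S(L) = 2*L
G = -47 (G = -1*47 = -47)
S(3)*(G + H) = (2*3)*(-47 + 12) = 6*(-35) = -210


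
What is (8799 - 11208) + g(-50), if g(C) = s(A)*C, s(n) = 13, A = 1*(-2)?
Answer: -3059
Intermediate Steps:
A = -2
g(C) = 13*C
(8799 - 11208) + g(-50) = (8799 - 11208) + 13*(-50) = -2409 - 650 = -3059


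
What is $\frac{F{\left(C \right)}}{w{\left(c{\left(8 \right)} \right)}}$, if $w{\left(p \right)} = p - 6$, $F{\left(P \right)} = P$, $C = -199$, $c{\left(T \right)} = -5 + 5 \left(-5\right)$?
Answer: $\frac{199}{36} \approx 5.5278$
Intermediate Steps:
$c{\left(T \right)} = -30$ ($c{\left(T \right)} = -5 - 25 = -30$)
$w{\left(p \right)} = -6 + p$
$\frac{F{\left(C \right)}}{w{\left(c{\left(8 \right)} \right)}} = - \frac{199}{-6 - 30} = - \frac{199}{-36} = \left(-199\right) \left(- \frac{1}{36}\right) = \frac{199}{36}$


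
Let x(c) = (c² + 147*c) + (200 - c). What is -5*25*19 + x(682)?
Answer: 562521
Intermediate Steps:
x(c) = 200 + c² + 146*c
-5*25*19 + x(682) = -5*25*19 + (200 + 682² + 146*682) = -125*19 + (200 + 465124 + 99572) = -2375 + 564896 = 562521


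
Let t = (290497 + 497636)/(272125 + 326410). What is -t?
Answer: -788133/598535 ≈ -1.3168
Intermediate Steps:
t = 788133/598535 ≈ 1.3168
-t = -1*788133/598535 = -788133/598535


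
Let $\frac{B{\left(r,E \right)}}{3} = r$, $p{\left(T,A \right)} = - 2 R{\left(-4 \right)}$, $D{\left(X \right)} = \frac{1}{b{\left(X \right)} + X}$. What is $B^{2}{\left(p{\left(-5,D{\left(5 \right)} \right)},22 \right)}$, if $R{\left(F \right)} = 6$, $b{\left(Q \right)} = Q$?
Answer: $1296$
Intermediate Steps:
$D{\left(X \right)} = \frac{1}{2 X}$ ($D{\left(X \right)} = \frac{1}{X + X} = \frac{1}{2 X}$)
$p{\left(T,A \right)} = -12$ ($p{\left(T,A \right)} = \left(-2\right) 6 = -12$)
$B{\left(r,E \right)} = 3 r$
$B^{2}{\left(p{\left(-5,D{\left(5 \right)} \right)},22 \right)} = \left(3 \left(-12\right)\right)^{2} = \left(-36\right)^{2} = 1296$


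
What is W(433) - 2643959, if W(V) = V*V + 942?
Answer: -2455528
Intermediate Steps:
W(V) = 942 + V² (W(V) = V² + 942 = 942 + V²)
W(433) - 2643959 = (942 + 433²) - 2643959 = (942 + 187489) - 2643959 = 188431 - 2643959 = -2455528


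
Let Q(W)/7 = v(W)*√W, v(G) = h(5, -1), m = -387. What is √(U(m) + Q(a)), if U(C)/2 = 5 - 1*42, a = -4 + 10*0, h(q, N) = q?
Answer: √(-74 + 70*I) ≈ 3.7325 + 9.3772*I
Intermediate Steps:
a = -4 (a = -4 + 0 = -4)
v(G) = 5
U(C) = -74 (U(C) = 2*(5 - 1*42) = 2*(5 - 42) = 2*(-37) = -74)
Q(W) = 35*√W (Q(W) = 7*(5*√W) = 35*√W)
√(U(m) + Q(a)) = √(-74 + 35*√(-4)) = √(-74 + 35*(2*I)) = √(-74 + 70*I)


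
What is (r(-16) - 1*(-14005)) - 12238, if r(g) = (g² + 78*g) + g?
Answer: 759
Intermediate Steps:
r(g) = g² + 79*g
(r(-16) - 1*(-14005)) - 12238 = (-16*(79 - 16) - 1*(-14005)) - 12238 = (-16*63 + 14005) - 12238 = (-1008 + 14005) - 12238 = 12997 - 12238 = 759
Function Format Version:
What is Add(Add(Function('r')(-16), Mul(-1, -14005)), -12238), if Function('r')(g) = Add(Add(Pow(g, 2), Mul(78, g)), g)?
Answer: 759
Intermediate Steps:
Function('r')(g) = Add(Pow(g, 2), Mul(79, g))
Add(Add(Function('r')(-16), Mul(-1, -14005)), -12238) = Add(Add(Mul(-16, Add(79, -16)), Mul(-1, -14005)), -12238) = Add(Add(Mul(-16, 63), 14005), -12238) = Add(Add(-1008, 14005), -12238) = Add(12997, -12238) = 759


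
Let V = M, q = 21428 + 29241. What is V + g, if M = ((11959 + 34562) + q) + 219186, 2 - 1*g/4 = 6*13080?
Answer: 2464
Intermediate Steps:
q = 50669
g = -313912 (g = 8 - 24*13080 = 8 - 4*78480 = 8 - 313920 = -313912)
M = 316376 (M = ((11959 + 34562) + 50669) + 219186 = (46521 + 50669) + 219186 = 97190 + 219186 = 316376)
V = 316376
V + g = 316376 - 313912 = 2464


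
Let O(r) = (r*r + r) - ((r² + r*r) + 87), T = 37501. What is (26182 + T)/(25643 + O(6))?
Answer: 63683/25526 ≈ 2.4948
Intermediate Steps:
O(r) = -87 + r - r² (O(r) = (r² + r) - ((r² + r²) + 87) = (r + r²) - (2*r² + 87) = (r + r²) - (87 + 2*r²) = (r + r²) + (-87 - 2*r²) = -87 + r - r²)
(26182 + T)/(25643 + O(6)) = (26182 + 37501)/(25643 + (-87 + 6 - 1*6²)) = 63683/(25643 + (-87 + 6 - 1*36)) = 63683/(25643 + (-87 + 6 - 36)) = 63683/(25643 - 117) = 63683/25526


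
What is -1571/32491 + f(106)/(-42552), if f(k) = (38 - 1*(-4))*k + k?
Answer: -107471585/691278516 ≈ -0.15547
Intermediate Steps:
f(k) = 43*k (f(k) = (38 + 4)*k + k = 42*k + k = 43*k)
-1571/32491 + f(106)/(-42552) = -1571/32491 + (43*106)/(-42552) = -1571*1/32491 + 4558*(-1/42552) = -1571/32491 - 2279/21276 = -107471585/691278516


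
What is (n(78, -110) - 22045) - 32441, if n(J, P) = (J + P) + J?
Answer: -54440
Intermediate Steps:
n(J, P) = P + 2*J
(n(78, -110) - 22045) - 32441 = ((-110 + 2*78) - 22045) - 32441 = ((-110 + 156) - 22045) - 32441 = (46 - 22045) - 32441 = -21999 - 32441 = -54440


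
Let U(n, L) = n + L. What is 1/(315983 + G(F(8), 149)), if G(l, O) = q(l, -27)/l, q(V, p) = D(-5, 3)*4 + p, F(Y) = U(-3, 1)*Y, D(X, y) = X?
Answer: 16/5055775 ≈ 3.1647e-6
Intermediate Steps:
U(n, L) = L + n
F(Y) = -2*Y (F(Y) = (1 - 3)*Y = -2*Y)
q(V, p) = -20 + p (q(V, p) = -5*4 + p = -20 + p)
G(l, O) = -47/l (G(l, O) = (-20 - 27)/l = -47/l)
1/(315983 + G(F(8), 149)) = 1/(315983 - 47/((-2*8))) = 1/(315983 - 47/(-16)) = 1/(315983 - 47*(-1/16)) = 1/(315983 + 47/16) = 1/(5055775/16) = 16/5055775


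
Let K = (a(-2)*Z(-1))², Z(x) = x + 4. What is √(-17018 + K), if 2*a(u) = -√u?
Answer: I*√68090/2 ≈ 130.47*I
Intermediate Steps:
Z(x) = 4 + x
a(u) = -√u/2 (a(u) = (-√u)/2 = -√u/2)
K = -9/2 (K = ((-I*√2/2)*(4 - 1))² = (-I*√2/2*3)² = (-3*I*√2/2)² = -9/2 ≈ -4.5000)
√(-17018 + K) = √(-17018 - 9/2) = √(-34045/2) = I*√68090/2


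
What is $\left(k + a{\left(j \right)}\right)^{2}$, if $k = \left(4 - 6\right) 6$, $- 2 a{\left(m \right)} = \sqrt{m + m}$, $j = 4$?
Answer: $\left(12 + \sqrt{2}\right)^{2} \approx 179.94$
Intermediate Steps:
$a{\left(m \right)} = - \frac{\sqrt{2} \sqrt{m}}{2}$ ($a{\left(m \right)} = - \frac{\sqrt{m + m}}{2} = - \frac{\sqrt{2 m}}{2} = - \frac{\sqrt{2} \sqrt{m}}{2}$)
$k = -12$ ($k = \left(-2\right) 6 = -12$)
$\left(k + a{\left(j \right)}\right)^{2} = \left(-12 - \frac{\sqrt{2} \sqrt{4}}{2}\right)^{2} = \left(-12 - \frac{1}{2} \sqrt{2} \cdot 2\right)^{2} = \left(-12 - \sqrt{2}\right)^{2}$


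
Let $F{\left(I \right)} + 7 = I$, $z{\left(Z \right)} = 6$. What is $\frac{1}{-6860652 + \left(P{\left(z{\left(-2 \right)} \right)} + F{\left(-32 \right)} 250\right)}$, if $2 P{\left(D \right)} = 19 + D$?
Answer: $- \frac{2}{13740779} \approx -1.4555 \cdot 10^{-7}$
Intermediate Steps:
$P{\left(D \right)} = \frac{19}{2} + \frac{D}{2}$ ($P{\left(D \right)} = \frac{19 + D}{2} = \frac{19}{2} + \frac{D}{2}$)
$F{\left(I \right)} = -7 + I$
$\frac{1}{-6860652 + \left(P{\left(z{\left(-2 \right)} \right)} + F{\left(-32 \right)} 250\right)} = \frac{1}{-6860652 + \left(\left(\frac{19}{2} + \frac{1}{2} \cdot 6\right) + \left(-7 - 32\right) 250\right)} = \frac{1}{-6860652 + \left(\left(\frac{19}{2} + 3\right) - 9750\right)} = \frac{1}{-6860652 + \left(\frac{25}{2} - 9750\right)} = \frac{1}{-6860652 - \frac{19475}{2}} = \frac{1}{- \frac{13740779}{2}} = - \frac{2}{13740779}$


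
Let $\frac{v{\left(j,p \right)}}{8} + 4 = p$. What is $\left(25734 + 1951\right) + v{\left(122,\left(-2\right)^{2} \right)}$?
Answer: $27685$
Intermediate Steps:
$v{\left(j,p \right)} = -32 + 8 p$
$\left(25734 + 1951\right) + v{\left(122,\left(-2\right)^{2} \right)} = \left(25734 + 1951\right) - \left(32 - 8 \left(-2\right)^{2}\right) = 27685 + \left(-32 + 8 \cdot 4\right) = 27685 + \left(-32 + 32\right) = 27685 + 0 = 27685$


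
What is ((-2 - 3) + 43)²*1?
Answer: 1444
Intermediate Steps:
((-2 - 3) + 43)²*1 = (-5 + 43)²*1 = 38²*1 = 1444*1 = 1444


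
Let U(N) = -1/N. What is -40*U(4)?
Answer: 10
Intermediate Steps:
-40*U(4) = -(-40)/4 = -40*(-¼) = 10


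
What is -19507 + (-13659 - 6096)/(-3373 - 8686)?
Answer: -235215158/12059 ≈ -19505.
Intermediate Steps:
-19507 + (-13659 - 6096)/(-3373 - 8686) = -19507 - 19755/(-12059) = -19507 - 19755*(-1/12059) = -19507 + 19755/12059 = -235215158/12059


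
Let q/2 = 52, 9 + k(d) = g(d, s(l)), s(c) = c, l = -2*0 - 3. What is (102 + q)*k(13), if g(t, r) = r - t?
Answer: -5150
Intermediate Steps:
l = -3 (l = 0 - 3 = -3)
k(d) = -12 - d (k(d) = -9 + (-3 - d) = -12 - d)
q = 104 (q = 2*52 = 104)
(102 + q)*k(13) = (102 + 104)*(-12 - 1*13) = 206*(-12 - 13) = 206*(-25) = -5150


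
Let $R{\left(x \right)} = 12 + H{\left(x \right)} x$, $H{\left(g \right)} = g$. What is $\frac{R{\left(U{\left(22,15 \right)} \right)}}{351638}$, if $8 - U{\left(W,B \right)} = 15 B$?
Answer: $\frac{47101}{351638} \approx 0.13395$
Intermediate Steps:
$U{\left(W,B \right)} = 8 - 15 B$
$R{\left(x \right)} = 12 + x^{2}$ ($R{\left(x \right)} = 12 + x x = 12 + x^{2}$)
$\frac{R{\left(U{\left(22,15 \right)} \right)}}{351638} = \frac{12 + \left(8 - 225\right)^{2}}{351638} = \left(12 + \left(8 - 225\right)^{2}\right) \frac{1}{351638} = \left(12 + \left(-217\right)^{2}\right) \frac{1}{351638} = \left(12 + 47089\right) \frac{1}{351638} = 47101 \cdot \frac{1}{351638} = \frac{47101}{351638}$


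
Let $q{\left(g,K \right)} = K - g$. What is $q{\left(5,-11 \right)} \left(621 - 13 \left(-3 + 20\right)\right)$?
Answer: $-6400$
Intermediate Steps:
$q{\left(5,-11 \right)} \left(621 - 13 \left(-3 + 20\right)\right) = \left(-11 - 5\right) \left(621 - 13 \left(-3 + 20\right)\right) = \left(-11 - 5\right) \left(621 - 221\right) = - 16 \left(621 - 221\right) = \left(-16\right) 400 = -6400$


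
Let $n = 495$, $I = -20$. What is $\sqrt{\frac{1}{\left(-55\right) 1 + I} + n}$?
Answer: $\frac{2 \sqrt{27843}}{15} \approx 22.248$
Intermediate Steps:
$\sqrt{\frac{1}{\left(-55\right) 1 + I} + n} = \sqrt{\frac{1}{\left(-55\right) 1 - 20} + 495} = \sqrt{\frac{1}{-55 - 20} + 495} = \sqrt{\frac{1}{-75} + 495} = \sqrt{- \frac{1}{75} + 495} = \sqrt{\frac{37124}{75}} = \frac{2 \sqrt{27843}}{15}$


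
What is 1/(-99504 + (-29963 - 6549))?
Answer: -1/136016 ≈ -7.3521e-6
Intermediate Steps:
1/(-99504 + (-29963 - 6549)) = 1/(-99504 - 36512) = 1/(-136016) = -1/136016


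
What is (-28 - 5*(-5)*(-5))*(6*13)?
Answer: -11934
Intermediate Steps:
(-28 - 5*(-5)*(-5))*(6*13) = (-28 + 25*(-5))*78 = (-28 - 125)*78 = -153*78 = -11934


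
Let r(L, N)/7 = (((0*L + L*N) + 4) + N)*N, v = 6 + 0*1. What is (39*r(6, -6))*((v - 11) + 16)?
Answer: 684684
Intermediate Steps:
v = 6 (v = 6 + 0 = 6)
r(L, N) = 7*N*(4 + N + L*N) (r(L, N) = 7*((((0*L + L*N) + 4) + N)*N) = 7*((((0 + L*N) + 4) + N)*N) = 7*(((L*N + 4) + N)*N) = 7*(((4 + L*N) + N)*N) = 7*((4 + N + L*N)*N) = 7*(N*(4 + N + L*N)) = 7*N*(4 + N + L*N))
(39*r(6, -6))*((v - 11) + 16) = (39*(7*(-6)*(4 - 6 + 6*(-6))))*((6 - 11) + 16) = (39*(7*(-6)*(4 - 6 - 36)))*(-5 + 16) = (39*(7*(-6)*(-38)))*11 = (39*1596)*11 = 62244*11 = 684684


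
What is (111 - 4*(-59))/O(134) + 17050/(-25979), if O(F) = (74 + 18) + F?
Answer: 5161413/5871254 ≈ 0.87910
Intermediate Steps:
O(F) = 92 + F
(111 - 4*(-59))/O(134) + 17050/(-25979) = (111 - 4*(-59))/(92 + 134) + 17050/(-25979) = (111 + 236)/226 + 17050*(-1/25979) = 347*(1/226) - 17050/25979 = 347/226 - 17050/25979 = 5161413/5871254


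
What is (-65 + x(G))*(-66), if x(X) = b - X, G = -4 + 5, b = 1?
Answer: 4290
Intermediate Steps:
G = 1
x(X) = 1 - X
(-65 + x(G))*(-66) = (-65 + (1 - 1*1))*(-66) = (-65 + (1 - 1))*(-66) = (-65 + 0)*(-66) = -65*(-66) = 4290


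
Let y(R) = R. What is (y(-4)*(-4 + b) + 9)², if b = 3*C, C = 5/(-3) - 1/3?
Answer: 2401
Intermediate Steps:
C = -2 (C = 5*(-⅓) - 1*⅓ = -5/3 - ⅓ = -2)
b = -6 (b = 3*(-2) = -6)
(y(-4)*(-4 + b) + 9)² = (-4*(-4 - 6) + 9)² = (-4*(-10) + 9)² = (40 + 9)² = 49² = 2401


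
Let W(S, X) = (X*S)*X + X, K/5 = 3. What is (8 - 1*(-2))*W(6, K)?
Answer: 13650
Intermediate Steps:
K = 15 (K = 5*3 = 15)
W(S, X) = X + S*X² (W(S, X) = (S*X)*X + X = S*X² + X = X + S*X²)
(8 - 1*(-2))*W(6, K) = (8 - 1*(-2))*(15*(1 + 6*15)) = (8 + 2)*(15*(1 + 90)) = 10*(15*91) = 10*1365 = 13650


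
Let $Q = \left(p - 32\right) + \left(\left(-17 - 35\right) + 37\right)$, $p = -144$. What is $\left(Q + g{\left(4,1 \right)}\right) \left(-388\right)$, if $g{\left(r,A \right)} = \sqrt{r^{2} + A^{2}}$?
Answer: $74108 - 388 \sqrt{17} \approx 72508.0$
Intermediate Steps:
$g{\left(r,A \right)} = \sqrt{A^{2} + r^{2}}$
$Q = -191$ ($Q = \left(-144 - 32\right) + \left(\left(-17 - 35\right) + 37\right) = -176 + \left(-52 + 37\right) = -176 - 15 = -191$)
$\left(Q + g{\left(4,1 \right)}\right) \left(-388\right) = \left(-191 + \sqrt{1^{2} + 4^{2}}\right) \left(-388\right) = \left(-191 + \sqrt{1 + 16}\right) \left(-388\right) = \left(-191 + \sqrt{17}\right) \left(-388\right) = 74108 - 388 \sqrt{17}$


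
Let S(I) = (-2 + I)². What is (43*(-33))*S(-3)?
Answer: -35475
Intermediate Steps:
(43*(-33))*S(-3) = (43*(-33))*(-2 - 3)² = -1419*(-5)² = -1419*25 = -35475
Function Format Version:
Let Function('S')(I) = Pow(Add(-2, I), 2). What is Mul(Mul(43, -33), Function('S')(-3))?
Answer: -35475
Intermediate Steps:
Mul(Mul(43, -33), Function('S')(-3)) = Mul(Mul(43, -33), Pow(Add(-2, -3), 2)) = Mul(-1419, Pow(-5, 2)) = Mul(-1419, 25) = -35475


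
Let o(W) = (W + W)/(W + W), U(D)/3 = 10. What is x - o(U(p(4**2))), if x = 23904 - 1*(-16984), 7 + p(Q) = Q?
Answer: 40887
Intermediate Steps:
p(Q) = -7 + Q
x = 40888 (x = 23904 + 16984 = 40888)
U(D) = 30 (U(D) = 3*10 = 30)
o(W) = 1 (o(W) = (2*W)/((2*W)) = (2*W)*(1/(2*W)) = 1)
x - o(U(p(4**2))) = 40888 - 1*1 = 40888 - 1 = 40887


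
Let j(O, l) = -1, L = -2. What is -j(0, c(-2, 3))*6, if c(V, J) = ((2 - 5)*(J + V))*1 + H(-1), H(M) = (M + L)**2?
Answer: 6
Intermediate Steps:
H(M) = (-2 + M)**2 (H(M) = (M - 2)**2 = (-2 + M)**2)
c(V, J) = 9 - 3*J - 3*V (c(V, J) = ((2 - 5)*(J + V))*1 + (-2 - 1)**2 = -3*(J + V)*1 + (-3)**2 = (-3*J - 3*V)*1 + 9 = (-3*J - 3*V) + 9 = 9 - 3*J - 3*V)
-j(0, c(-2, 3))*6 = -1*(-1)*6 = 1*6 = 6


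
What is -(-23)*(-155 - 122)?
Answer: -6371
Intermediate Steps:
-(-23)*(-155 - 122) = -(-23)*(-277) = -1*6371 = -6371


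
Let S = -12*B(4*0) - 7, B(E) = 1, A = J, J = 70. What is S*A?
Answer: -1330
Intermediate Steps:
A = 70
S = -19 (S = -12*1 - 7 = -12 - 7 = -19)
S*A = -19*70 = -1330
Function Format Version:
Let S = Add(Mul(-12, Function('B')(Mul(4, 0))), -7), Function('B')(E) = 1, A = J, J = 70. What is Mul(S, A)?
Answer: -1330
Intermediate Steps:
A = 70
S = -19 (S = Add(Mul(-12, 1), -7) = Add(-12, -7) = -19)
Mul(S, A) = Mul(-19, 70) = -1330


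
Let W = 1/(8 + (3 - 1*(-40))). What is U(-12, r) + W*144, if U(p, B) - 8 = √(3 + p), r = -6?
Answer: 184/17 + 3*I ≈ 10.824 + 3.0*I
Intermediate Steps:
W = 1/51 (W = 1/(8 + (3 + 40)) = 1/(8 + 43) = 1/51 ≈ 0.019608)
U(p, B) = 8 + √(3 + p)
U(-12, r) + W*144 = (8 + √(3 - 12)) + (1/51)*144 = (8 + √(-9)) + 48/17 = (8 + 3*I) + 48/17 = 184/17 + 3*I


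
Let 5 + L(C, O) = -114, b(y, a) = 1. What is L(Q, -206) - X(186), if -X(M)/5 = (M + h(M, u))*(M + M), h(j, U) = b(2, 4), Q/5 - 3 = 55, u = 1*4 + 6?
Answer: 347701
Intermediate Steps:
u = 10 (u = 4 + 6 = 10)
Q = 290 (Q = 15 + 5*55 = 15 + 275 = 290)
h(j, U) = 1
L(C, O) = -119 (L(C, O) = -5 - 114 = -119)
X(M) = -10*M*(1 + M) (X(M) = -5*(M + 1)*(M + M) = -5*(1 + M)*2*M = -10*M*(1 + M))
L(Q, -206) - X(186) = -119 - (-10)*186*(1 + 186) = -119 - (-10)*186*187 = -119 - 1*(-347820) = -119 + 347820 = 347701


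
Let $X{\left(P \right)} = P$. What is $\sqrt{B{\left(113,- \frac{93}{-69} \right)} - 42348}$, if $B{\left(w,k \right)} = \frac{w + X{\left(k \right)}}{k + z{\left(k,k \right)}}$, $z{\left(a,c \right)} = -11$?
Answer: $\frac{i \sqrt{521915673}}{111} \approx 205.82 i$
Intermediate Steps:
$B{\left(w,k \right)} = \frac{k + w}{-11 + k}$ ($B{\left(w,k \right)} = \frac{w + k}{k - 11} = \frac{k + w}{-11 + k}$)
$\sqrt{B{\left(113,- \frac{93}{-69} \right)} - 42348} = \sqrt{\frac{- \frac{93}{-69} + 113}{-11 - \frac{93}{-69}} - 42348} = \sqrt{\frac{\left(-93\right) \left(- \frac{1}{69}\right) + 113}{-11 - - \frac{31}{23}} - 42348} = \sqrt{\frac{\frac{31}{23} + 113}{-11 + \frac{31}{23}} - 42348} = \sqrt{\frac{1}{- \frac{222}{23}} \cdot \frac{2630}{23} - 42348} = \sqrt{\left(- \frac{23}{222}\right) \frac{2630}{23} - 42348} = \sqrt{- \frac{1315}{111} - 42348} = \sqrt{- \frac{4701943}{111}} = \frac{i \sqrt{521915673}}{111}$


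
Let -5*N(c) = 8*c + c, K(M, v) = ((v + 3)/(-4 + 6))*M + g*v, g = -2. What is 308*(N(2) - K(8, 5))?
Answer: -39424/5 ≈ -7884.8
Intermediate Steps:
K(M, v) = -2*v + M*(3/2 + v/2) (K(M, v) = ((v + 3)/(-4 + 6))*M - 2*v = ((3 + v)/2)*M - 2*v = ((3 + v)*(½))*M - 2*v = (3/2 + v/2)*M - 2*v = M*(3/2 + v/2) - 2*v = -2*v + M*(3/2 + v/2))
N(c) = -9*c/5 (N(c) = -(8*c + c)/5 = -9*c/5)
308*(N(2) - K(8, 5)) = 308*(-9/5*2 - (-2*5 + (3/2)*8 + (½)*8*5)) = 308*(-18/5 - (-10 + 12 + 20)) = 308*(-18/5 - 1*22) = 308*(-18/5 - 22) = 308*(-128/5) = -39424/5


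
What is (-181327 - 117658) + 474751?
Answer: 175766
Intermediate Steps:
(-181327 - 117658) + 474751 = -298985 + 474751 = 175766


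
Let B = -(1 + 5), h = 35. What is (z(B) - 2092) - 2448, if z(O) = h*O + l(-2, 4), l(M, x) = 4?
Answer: -4746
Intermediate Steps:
B = -6 (B = -1*6 = -6)
z(O) = 4 + 35*O (z(O) = 35*O + 4 = 4 + 35*O)
(z(B) - 2092) - 2448 = ((4 + 35*(-6)) - 2092) - 2448 = ((4 - 210) - 2092) - 2448 = (-206 - 2092) - 2448 = -2298 - 2448 = -4746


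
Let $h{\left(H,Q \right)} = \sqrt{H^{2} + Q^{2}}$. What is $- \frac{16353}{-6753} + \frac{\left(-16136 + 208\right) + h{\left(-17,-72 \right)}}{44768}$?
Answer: $\frac{26022055}{12596596} + \frac{\sqrt{5473}}{44768} \approx 2.0675$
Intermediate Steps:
$- \frac{16353}{-6753} + \frac{\left(-16136 + 208\right) + h{\left(-17,-72 \right)}}{44768} = - \frac{16353}{-6753} + \frac{\left(-16136 + 208\right) + \sqrt{\left(-17\right)^{2} + \left(-72\right)^{2}}}{44768} = \left(-16353\right) \left(- \frac{1}{6753}\right) + \left(-15928 + \sqrt{289 + 5184}\right) \frac{1}{44768} = \frac{5451}{2251} + \left(-15928 + \sqrt{5473}\right) \frac{1}{44768} = \frac{5451}{2251} - \left(\frac{1991}{5596} - \frac{\sqrt{5473}}{44768}\right) = \frac{26022055}{12596596} + \frac{\sqrt{5473}}{44768}$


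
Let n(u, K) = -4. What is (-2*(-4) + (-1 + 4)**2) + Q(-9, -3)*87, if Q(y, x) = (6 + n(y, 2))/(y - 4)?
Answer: 47/13 ≈ 3.6154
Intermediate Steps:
Q(y, x) = 2/(-4 + y) (Q(y, x) = (6 - 4)/(y - 4) = 2/(-4 + y))
(-2*(-4) + (-1 + 4)**2) + Q(-9, -3)*87 = (-2*(-4) + (-1 + 4)**2) + (2/(-4 - 9))*87 = (8 + 3**2) + (2/(-13))*87 = (8 + 9) + (2*(-1/13))*87 = 17 - 2/13*87 = 17 - 174/13 = 47/13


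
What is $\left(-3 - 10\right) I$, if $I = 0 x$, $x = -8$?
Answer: $0$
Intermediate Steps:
$I = 0$ ($I = 0 \left(-8\right) = 0$)
$\left(-3 - 10\right) I = \left(-3 - 10\right) 0 = \left(-13\right) 0 = 0$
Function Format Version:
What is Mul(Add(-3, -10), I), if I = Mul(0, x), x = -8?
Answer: 0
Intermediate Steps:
I = 0 (I = Mul(0, -8) = 0)
Mul(Add(-3, -10), I) = Mul(Add(-3, -10), 0) = Mul(-13, 0) = 0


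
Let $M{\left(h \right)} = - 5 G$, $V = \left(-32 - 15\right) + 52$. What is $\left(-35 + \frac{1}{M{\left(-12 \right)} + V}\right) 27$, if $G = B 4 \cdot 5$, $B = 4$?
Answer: $- \frac{373302}{395} \approx -945.07$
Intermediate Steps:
$G = 80$ ($G = 4 \cdot 4 \cdot 5 = 16 \cdot 5 = 80$)
$V = 5$ ($V = -47 + 52 = 5$)
$M{\left(h \right)} = -400$ ($M{\left(h \right)} = \left(-5\right) 80 = -400$)
$\left(-35 + \frac{1}{M{\left(-12 \right)} + V}\right) 27 = \left(-35 + \frac{1}{-400 + 5}\right) 27 = \left(-35 + \frac{1}{-395}\right) 27 = \left(-35 - \frac{1}{395}\right) 27 = \left(- \frac{13826}{395}\right) 27 = - \frac{373302}{395}$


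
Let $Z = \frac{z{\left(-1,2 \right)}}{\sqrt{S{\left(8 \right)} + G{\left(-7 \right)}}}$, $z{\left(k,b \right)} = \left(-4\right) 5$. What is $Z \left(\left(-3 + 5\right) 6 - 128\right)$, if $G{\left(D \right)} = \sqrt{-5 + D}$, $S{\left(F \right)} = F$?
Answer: $\frac{1160 \sqrt{2}}{\sqrt{4 + i \sqrt{3}}} \approx 769.41 - 159.43 i$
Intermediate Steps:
$z{\left(k,b \right)} = -20$
$Z = - \frac{20}{\sqrt{8 + 2 i \sqrt{3}}}$ ($Z = - \frac{20}{\sqrt{8 + \sqrt{-5 - 7}}} = - \frac{20}{\sqrt{8 + \sqrt{-12}}} = - \frac{20}{\sqrt{8 + 2 i \sqrt{3}}} \approx -6.6328 + 1.3744 i$)
$Z \left(\left(-3 + 5\right) 6 - 128\right) = - \frac{10 \sqrt{2}}{\sqrt{4 + i \sqrt{3}}} \left(\left(-3 + 5\right) 6 - 128\right) = - \frac{10 \sqrt{2}}{\sqrt{4 + i \sqrt{3}}} \left(2 \cdot 6 - 128\right) = - \frac{10 \sqrt{2}}{\sqrt{4 + i \sqrt{3}}} \left(12 - 128\right) = - \frac{10 \sqrt{2}}{\sqrt{4 + i \sqrt{3}}} \left(-116\right) = \frac{1160 \sqrt{2}}{\sqrt{4 + i \sqrt{3}}}$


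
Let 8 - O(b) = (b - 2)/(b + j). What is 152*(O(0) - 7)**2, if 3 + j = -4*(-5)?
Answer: 54872/289 ≈ 189.87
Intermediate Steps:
j = 17 (j = -3 - 4*(-5) = -3 + 20 = 17)
O(b) = 8 - (-2 + b)/(17 + b) (O(b) = 8 - (b - 2)/(b + 17) = 8 - (-2 + b)/(17 + b))
152*(O(0) - 7)**2 = 152*((138 + 7*0)/(17 + 0) - 7)**2 = 152*((138 + 0)/17 - 7)**2 = 152*((1/17)*138 - 7)**2 = 152*(138/17 - 7)**2 = 152*(19/17)**2 = 152*(361/289) = 54872/289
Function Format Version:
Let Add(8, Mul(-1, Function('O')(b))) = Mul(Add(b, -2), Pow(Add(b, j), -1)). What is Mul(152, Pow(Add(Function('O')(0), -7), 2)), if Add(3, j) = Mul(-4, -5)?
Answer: Rational(54872, 289) ≈ 189.87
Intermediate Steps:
j = 17 (j = Add(-3, Mul(-4, -5)) = Add(-3, 20) = 17)
Function('O')(b) = Add(8, Mul(-1, Pow(Add(17, b), -1), Add(-2, b))) (Function('O')(b) = Add(8, Mul(-1, Mul(Add(b, -2), Pow(Add(b, 17), -1)))) = Add(8, Mul(-1, Mul(Add(-2, b), Pow(Add(17, b), -1)))) = Add(8, Mul(-1, Mul(Pow(Add(17, b), -1), Add(-2, b)))) = Add(8, Mul(-1, Pow(Add(17, b), -1), Add(-2, b))))
Mul(152, Pow(Add(Function('O')(0), -7), 2)) = Mul(152, Pow(Add(Mul(Pow(Add(17, 0), -1), Add(138, Mul(7, 0))), -7), 2)) = Mul(152, Pow(Add(Mul(Pow(17, -1), Add(138, 0)), -7), 2)) = Mul(152, Pow(Add(Mul(Rational(1, 17), 138), -7), 2)) = Mul(152, Pow(Add(Rational(138, 17), -7), 2)) = Mul(152, Pow(Rational(19, 17), 2)) = Mul(152, Rational(361, 289)) = Rational(54872, 289)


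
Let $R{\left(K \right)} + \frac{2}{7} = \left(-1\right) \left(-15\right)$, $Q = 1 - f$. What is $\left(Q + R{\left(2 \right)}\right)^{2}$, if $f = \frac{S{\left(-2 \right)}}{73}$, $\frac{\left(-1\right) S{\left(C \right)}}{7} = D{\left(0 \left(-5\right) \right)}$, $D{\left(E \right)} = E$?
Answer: $\frac{12100}{49} \approx 246.94$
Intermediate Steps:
$S{\left(C \right)} = 0$ ($S{\left(C \right)} = - 7 \cdot 0 \left(-5\right) = \left(-7\right) 0 = 0$)
$f = 0$ ($f = \frac{0}{73} = 0 \cdot \frac{1}{73} = 0$)
$Q = 1$ ($Q = 1 - 0 = 1 + 0 = 1$)
$R{\left(K \right)} = \frac{103}{7}$ ($R{\left(K \right)} = - \frac{2}{7} - -15 = - \frac{2}{7} + 15 = \frac{103}{7}$)
$\left(Q + R{\left(2 \right)}\right)^{2} = \left(1 + \frac{103}{7}\right)^{2} = \left(\frac{110}{7}\right)^{2} = \frac{12100}{49}$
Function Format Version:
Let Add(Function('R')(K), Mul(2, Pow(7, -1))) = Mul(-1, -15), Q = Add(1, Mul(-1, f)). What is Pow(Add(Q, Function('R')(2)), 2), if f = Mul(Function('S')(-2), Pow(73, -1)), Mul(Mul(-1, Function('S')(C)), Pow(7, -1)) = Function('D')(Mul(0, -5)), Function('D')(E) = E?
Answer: Rational(12100, 49) ≈ 246.94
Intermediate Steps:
Function('S')(C) = 0 (Function('S')(C) = Mul(-7, Mul(0, -5)) = Mul(-7, 0) = 0)
f = 0 (f = Mul(0, Pow(73, -1)) = Mul(0, Rational(1, 73)) = 0)
Q = 1 (Q = Add(1, Mul(-1, 0)) = Add(1, 0) = 1)
Function('R')(K) = Rational(103, 7) (Function('R')(K) = Add(Rational(-2, 7), Mul(-1, -15)) = Add(Rational(-2, 7), 15) = Rational(103, 7))
Pow(Add(Q, Function('R')(2)), 2) = Pow(Add(1, Rational(103, 7)), 2) = Pow(Rational(110, 7), 2) = Rational(12100, 49)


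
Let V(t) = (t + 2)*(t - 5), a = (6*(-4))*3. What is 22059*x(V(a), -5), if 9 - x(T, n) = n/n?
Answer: 176472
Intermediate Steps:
a = -72 (a = -24*3 = -72)
V(t) = (-5 + t)*(2 + t) (V(t) = (2 + t)*(-5 + t) = (-5 + t)*(2 + t))
x(T, n) = 8 (x(T, n) = 9 - n/n = 9 - 1*1 = 9 - 1 = 8)
22059*x(V(a), -5) = 22059*8 = 176472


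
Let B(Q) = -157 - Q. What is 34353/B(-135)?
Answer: -3123/2 ≈ -1561.5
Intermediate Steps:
34353/B(-135) = 34353/(-157 - 1*(-135)) = 34353/(-157 + 135) = 34353/(-22) = 34353*(-1/22) = -3123/2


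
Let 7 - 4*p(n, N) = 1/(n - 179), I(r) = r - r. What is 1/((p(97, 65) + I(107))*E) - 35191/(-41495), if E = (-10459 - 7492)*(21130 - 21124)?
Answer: 217939845109/256982477025 ≈ 0.84807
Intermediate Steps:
I(r) = 0
E = -107706 (E = -17951*6 = -107706)
p(n, N) = 7/4 - 1/(4*(-179 + n)) (p(n, N) = 7/4 - 1/(4*(n - 179)) = 7/4 - 1/(4*(-179 + n)))
1/((p(97, 65) + I(107))*E) - 35191/(-41495) = 1/(((-1254 + 7*97)/(4*(-179 + 97)) + 0)*(-107706)) - 35191/(-41495) = -1/107706/((1/4)*(-1254 + 679)/(-82) + 0) - 35191*(-1/41495) = -1/107706/((1/4)*(-1/82)*(-575) + 0) + 35191/41495 = -1/107706/(575/328 + 0) + 35191/41495 = -1/107706/(575/328) + 35191/41495 = (328/575)*(-1/107706) + 35191/41495 = -164/30965475 + 35191/41495 = 217939845109/256982477025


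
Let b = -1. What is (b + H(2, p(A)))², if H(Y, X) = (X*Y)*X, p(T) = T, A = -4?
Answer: 961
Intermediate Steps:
H(Y, X) = Y*X²
(b + H(2, p(A)))² = (-1 + 2*(-4)²)² = (-1 + 2*16)² = (-1 + 32)² = 31² = 961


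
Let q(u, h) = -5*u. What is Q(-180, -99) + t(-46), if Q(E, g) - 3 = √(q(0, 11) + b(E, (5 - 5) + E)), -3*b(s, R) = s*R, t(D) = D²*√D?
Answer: 3 + 60*I*√3 + 2116*I*√46 ≈ 3.0 + 14455.0*I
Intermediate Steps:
t(D) = D^(5/2)
b(s, R) = -R*s/3 (b(s, R) = -s*R/3 = -R*s/3)
Q(E, g) = 3 + √3*√(-E²)/3 (Q(E, g) = 3 + √(-5*0 - ((5 - 5) + E)*E/3) = 3 + √(0 - (0 + E)*E/3) = 3 + √(0 - E*E/3) = 3 + √(0 - E²/3) = 3 + √(-E²/3) = 3 + √3*√(-E²)/3)
Q(-180, -99) + t(-46) = (3 + √3*√(-1*(-180)²)/3) + (-46)^(5/2) = (3 + √3*√(-1*32400)/3) + 2116*I*√46 = (3 + √3*√(-32400)/3) + 2116*I*√46 = (3 + √3*(180*I)/3) + 2116*I*√46 = (3 + 60*I*√3) + 2116*I*√46 = 3 + 60*I*√3 + 2116*I*√46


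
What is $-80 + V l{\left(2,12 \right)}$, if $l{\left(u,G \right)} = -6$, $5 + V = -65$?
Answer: $340$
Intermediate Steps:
$V = -70$ ($V = -5 - 65 = -70$)
$-80 + V l{\left(2,12 \right)} = -80 - -420 = -80 + 420 = 340$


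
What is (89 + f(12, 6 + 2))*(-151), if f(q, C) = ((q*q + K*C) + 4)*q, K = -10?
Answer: -136655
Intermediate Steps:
f(q, C) = q*(4 + q² - 10*C) (f(q, C) = ((q*q - 10*C) + 4)*q = ((q² - 10*C) + 4)*q = (4 + q² - 10*C)*q = q*(4 + q² - 10*C))
(89 + f(12, 6 + 2))*(-151) = (89 + 12*(4 + 12² - 10*(6 + 2)))*(-151) = (89 + 12*(4 + 144 - 10*8))*(-151) = (89 + 12*(4 + 144 - 80))*(-151) = (89 + 12*68)*(-151) = (89 + 816)*(-151) = 905*(-151) = -136655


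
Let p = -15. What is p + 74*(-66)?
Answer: -4899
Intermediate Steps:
p + 74*(-66) = -15 + 74*(-66) = -15 - 4884 = -4899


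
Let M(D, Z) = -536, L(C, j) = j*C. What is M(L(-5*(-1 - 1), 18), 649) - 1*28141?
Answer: -28677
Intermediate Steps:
L(C, j) = C*j
M(L(-5*(-1 - 1), 18), 649) - 1*28141 = -536 - 1*28141 = -536 - 28141 = -28677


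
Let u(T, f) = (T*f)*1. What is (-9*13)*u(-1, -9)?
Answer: -1053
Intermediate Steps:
u(T, f) = T*f
(-9*13)*u(-1, -9) = (-9*13)*(-1*(-9)) = -117*9 = -1053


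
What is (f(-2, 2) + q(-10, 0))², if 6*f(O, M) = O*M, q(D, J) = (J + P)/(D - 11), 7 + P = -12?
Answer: 25/441 ≈ 0.056689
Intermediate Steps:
P = -19 (P = -7 - 12 = -19)
q(D, J) = (-19 + J)/(-11 + D) (q(D, J) = (J - 19)/(D - 11) = (-19 + J)/(-11 + D))
f(O, M) = M*O/6 (f(O, M) = (O*M)/6 = (M*O)/6 = M*O/6)
(f(-2, 2) + q(-10, 0))² = ((⅙)*2*(-2) + (-19 + 0)/(-11 - 10))² = (-⅔ - 19/(-21))² = (-⅔ - 1/21*(-19))² = (-⅔ + 19/21)² = (5/21)² = 25/441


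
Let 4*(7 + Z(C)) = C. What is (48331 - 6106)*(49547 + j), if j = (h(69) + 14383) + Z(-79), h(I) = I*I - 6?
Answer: 11596378425/4 ≈ 2.8991e+9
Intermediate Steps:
Z(C) = -7 + C/4
h(I) = -6 + I² (h(I) = I² - 6 = -6 + I²)
j = 76445/4 (j = ((-6 + 69²) + 14383) + (-7 + (¼)*(-79)) = ((-6 + 4761) + 14383) + (-7 - 79/4) = (4755 + 14383) - 107/4 = 19138 - 107/4 = 76445/4 ≈ 19111.)
(48331 - 6106)*(49547 + j) = (48331 - 6106)*(49547 + 76445/4) = 42225*(274633/4) = 11596378425/4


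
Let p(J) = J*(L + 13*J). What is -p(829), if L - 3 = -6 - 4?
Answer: -8928330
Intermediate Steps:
L = -7 (L = 3 + (-6 - 4) = 3 - 10 = -7)
p(J) = J*(-7 + 13*J)
-p(829) = -829*(-7 + 13*829) = -829*(-7 + 10777) = -829*10770 = -1*8928330 = -8928330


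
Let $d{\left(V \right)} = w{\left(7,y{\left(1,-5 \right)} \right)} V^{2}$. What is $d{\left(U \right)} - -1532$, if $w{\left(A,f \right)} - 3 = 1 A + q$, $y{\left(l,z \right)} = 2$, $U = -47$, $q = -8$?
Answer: $5950$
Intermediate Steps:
$w{\left(A,f \right)} = -5 + A$ ($w{\left(A,f \right)} = 3 + \left(1 A - 8\right) = 3 + \left(A - 8\right) = 3 + \left(-8 + A\right) = -5 + A$)
$d{\left(V \right)} = 2 V^{2}$ ($d{\left(V \right)} = \left(-5 + 7\right) V^{2} = 2 V^{2}$)
$d{\left(U \right)} - -1532 = 2 \left(-47\right)^{2} - -1532 = 2 \cdot 2209 + 1532 = 4418 + 1532 = 5950$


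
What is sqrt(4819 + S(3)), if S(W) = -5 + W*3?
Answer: sqrt(4823) ≈ 69.448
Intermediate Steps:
S(W) = -5 + 3*W
sqrt(4819 + S(3)) = sqrt(4819 + (-5 + 3*3)) = sqrt(4819 + (-5 + 9)) = sqrt(4819 + 4) = sqrt(4823)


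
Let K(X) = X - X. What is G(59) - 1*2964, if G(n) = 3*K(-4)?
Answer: -2964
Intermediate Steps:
K(X) = 0
G(n) = 0 (G(n) = 3*0 = 0)
G(59) - 1*2964 = 0 - 1*2964 = 0 - 2964 = -2964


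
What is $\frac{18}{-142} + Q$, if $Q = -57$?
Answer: $- \frac{4056}{71} \approx -57.127$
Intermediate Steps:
$\frac{18}{-142} + Q = \frac{18}{-142} - 57 = 18 \left(- \frac{1}{142}\right) - 57 = - \frac{9}{71} - 57 = - \frac{4056}{71}$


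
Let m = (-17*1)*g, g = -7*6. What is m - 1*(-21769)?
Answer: 22483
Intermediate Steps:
g = -42
m = 714 (m = -17*1*(-42) = -17*(-42) = 714)
m - 1*(-21769) = 714 - 1*(-21769) = 714 + 21769 = 22483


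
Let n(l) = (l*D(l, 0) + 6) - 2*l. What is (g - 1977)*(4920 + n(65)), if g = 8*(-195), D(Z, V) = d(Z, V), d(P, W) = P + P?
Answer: -46851102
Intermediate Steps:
d(P, W) = 2*P
D(Z, V) = 2*Z
g = -1560
n(l) = 6 - 2*l + 2*l**2 (n(l) = (l*(2*l) + 6) - 2*l = (2*l**2 + 6) - 2*l = (6 + 2*l**2) - 2*l = 6 - 2*l + 2*l**2)
(g - 1977)*(4920 + n(65)) = (-1560 - 1977)*(4920 + (6 - 2*65 + 2*65**2)) = -3537*(4920 + (6 - 130 + 2*4225)) = -3537*(4920 + (6 - 130 + 8450)) = -3537*(4920 + 8326) = -3537*13246 = -46851102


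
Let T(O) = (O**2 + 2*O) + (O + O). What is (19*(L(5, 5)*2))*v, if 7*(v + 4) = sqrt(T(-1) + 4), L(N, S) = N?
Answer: -5130/7 ≈ -732.86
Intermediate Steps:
T(O) = O**2 + 4*O (T(O) = (O**2 + 2*O) + 2*O = O**2 + 4*O)
v = -27/7 (v = -4 + sqrt(-(4 - 1) + 4)/7 = -4 + sqrt(-1*3 + 4)/7 = -4 + sqrt(-3 + 4)/7 = -4 + sqrt(1)/7 = -4 + (1/7)*1 = -4 + 1/7 = -27/7 ≈ -3.8571)
(19*(L(5, 5)*2))*v = (19*(5*2))*(-27/7) = (19*10)*(-27/7) = 190*(-27/7) = -5130/7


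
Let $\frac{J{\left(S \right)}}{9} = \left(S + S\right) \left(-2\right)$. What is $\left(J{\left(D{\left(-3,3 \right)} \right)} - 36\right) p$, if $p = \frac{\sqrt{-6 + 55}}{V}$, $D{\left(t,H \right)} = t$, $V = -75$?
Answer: $- \frac{168}{25} \approx -6.72$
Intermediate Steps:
$J{\left(S \right)} = - 36 S$ ($J{\left(S \right)} = 9 \left(S + S\right) \left(-2\right) = 9 \cdot 2 S \left(-2\right) = 9 \left(- 4 S\right) = - 36 S$)
$p = - \frac{7}{75}$ ($p = \frac{\sqrt{-6 + 55}}{-75} = \sqrt{49} \left(- \frac{1}{75}\right) = 7 \left(- \frac{1}{75}\right) = - \frac{7}{75} \approx -0.093333$)
$\left(J{\left(D{\left(-3,3 \right)} \right)} - 36\right) p = \left(\left(-36\right) \left(-3\right) - 36\right) \left(- \frac{7}{75}\right) = \left(108 - 36\right) \left(- \frac{7}{75}\right) = 72 \left(- \frac{7}{75}\right) = - \frac{168}{25}$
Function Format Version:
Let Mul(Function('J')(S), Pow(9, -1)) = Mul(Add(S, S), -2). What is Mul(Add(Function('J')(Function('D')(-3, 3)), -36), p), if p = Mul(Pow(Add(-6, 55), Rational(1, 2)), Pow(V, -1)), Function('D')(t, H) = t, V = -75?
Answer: Rational(-168, 25) ≈ -6.7200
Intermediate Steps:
Function('J')(S) = Mul(-36, S) (Function('J')(S) = Mul(9, Mul(Add(S, S), -2)) = Mul(9, Mul(Mul(2, S), -2)) = Mul(9, Mul(-4, S)) = Mul(-36, S))
p = Rational(-7, 75) (p = Mul(Pow(Add(-6, 55), Rational(1, 2)), Pow(-75, -1)) = Mul(Pow(49, Rational(1, 2)), Rational(-1, 75)) = Mul(7, Rational(-1, 75)) = Rational(-7, 75) ≈ -0.093333)
Mul(Add(Function('J')(Function('D')(-3, 3)), -36), p) = Mul(Add(Mul(-36, -3), -36), Rational(-7, 75)) = Mul(Add(108, -36), Rational(-7, 75)) = Mul(72, Rational(-7, 75)) = Rational(-168, 25)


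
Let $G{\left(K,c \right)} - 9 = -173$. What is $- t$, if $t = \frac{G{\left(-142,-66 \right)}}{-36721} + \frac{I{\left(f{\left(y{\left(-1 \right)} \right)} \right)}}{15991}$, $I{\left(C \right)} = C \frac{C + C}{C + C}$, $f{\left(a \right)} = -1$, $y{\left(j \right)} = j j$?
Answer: $- \frac{2585803}{587205511} \approx -0.0044036$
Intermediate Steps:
$G{\left(K,c \right)} = -164$ ($G{\left(K,c \right)} = 9 - 173 = -164$)
$y{\left(j \right)} = j^{2}$
$I{\left(C \right)} = C$ ($I{\left(C \right)} = C \frac{2 C}{2 C} = C 2 C \frac{1}{2 C} = C 1 = C$)
$t = \frac{2585803}{587205511}$ ($t = - \frac{164}{-36721} - \frac{1}{15991} = \left(-164\right) \left(- \frac{1}{36721}\right) - \frac{1}{15991} = \frac{164}{36721} - \frac{1}{15991} = \frac{2585803}{587205511} \approx 0.0044036$)
$- t = \left(-1\right) \frac{2585803}{587205511} = - \frac{2585803}{587205511}$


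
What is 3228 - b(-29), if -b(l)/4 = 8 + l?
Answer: 3144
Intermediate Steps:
b(l) = -32 - 4*l (b(l) = -4*(8 + l) = -32 - 4*l)
3228 - b(-29) = 3228 - (-32 - 4*(-29)) = 3228 - (-32 + 116) = 3228 - 1*84 = 3228 - 84 = 3144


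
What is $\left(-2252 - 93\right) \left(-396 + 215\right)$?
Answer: $424445$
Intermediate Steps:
$\left(-2252 - 93\right) \left(-396 + 215\right) = \left(-2345\right) \left(-181\right) = 424445$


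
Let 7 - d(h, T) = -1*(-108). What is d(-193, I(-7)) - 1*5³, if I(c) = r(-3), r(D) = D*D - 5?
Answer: -226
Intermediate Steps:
r(D) = -5 + D² (r(D) = D² - 5 = -5 + D²)
I(c) = 4 (I(c) = -5 + (-3)² = -5 + 9 = 4)
d(h, T) = -101 (d(h, T) = 7 - (-1)*(-108) = 7 - 1*108 = 7 - 108 = -101)
d(-193, I(-7)) - 1*5³ = -101 - 1*5³ = -101 - 1*125 = -101 - 125 = -226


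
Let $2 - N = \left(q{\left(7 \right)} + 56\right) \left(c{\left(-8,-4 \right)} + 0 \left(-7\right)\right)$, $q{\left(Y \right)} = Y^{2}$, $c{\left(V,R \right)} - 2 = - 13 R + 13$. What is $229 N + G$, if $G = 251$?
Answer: $-1610306$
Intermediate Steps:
$c{\left(V,R \right)} = 15 - 13 R$ ($c{\left(V,R \right)} = 2 - \left(-13 + 13 R\right) = 15 - 13 R$)
$N = -7033$ ($N = 2 - \left(7^{2} + 56\right) \left(\left(15 - -52\right) + 0 \left(-7\right)\right) = 2 - \left(49 + 56\right) \left(\left(15 + 52\right) + 0\right) = 2 - 105 \left(67 + 0\right) = 2 - 105 \cdot 67 = 2 - 7035 = -7033$)
$229 N + G = 229 \left(-7033\right) + 251 = -1610557 + 251 = -1610306$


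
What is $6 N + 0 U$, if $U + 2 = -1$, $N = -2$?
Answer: $-12$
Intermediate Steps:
$U = -3$ ($U = -2 - 1 = -3$)
$6 N + 0 U = 6 \left(-2\right) + 0 \left(-3\right) = -12 + 0 = -12$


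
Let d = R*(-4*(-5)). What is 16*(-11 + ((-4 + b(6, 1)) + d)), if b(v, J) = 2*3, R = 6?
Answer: 1776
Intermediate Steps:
d = 120 (d = 6*(-4*(-5)) = 6*20 = 120)
b(v, J) = 6
16*(-11 + ((-4 + b(6, 1)) + d)) = 16*(-11 + ((-4 + 6) + 120)) = 16*(-11 + (2 + 120)) = 16*(-11 + 122) = 16*111 = 1776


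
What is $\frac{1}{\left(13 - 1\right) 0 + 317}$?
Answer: $\frac{1}{317} \approx 0.0031546$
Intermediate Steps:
$\frac{1}{\left(13 - 1\right) 0 + 317} = \frac{1}{12 \cdot 0 + 317} = \frac{1}{0 + 317} = \frac{1}{317}$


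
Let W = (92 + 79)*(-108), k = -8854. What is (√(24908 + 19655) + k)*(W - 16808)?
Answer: 312333704 - 35276*√44563 ≈ 3.0489e+8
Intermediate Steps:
W = -18468 (W = 171*(-108) = -18468)
(√(24908 + 19655) + k)*(W - 16808) = (√(24908 + 19655) - 8854)*(-18468 - 16808) = (√44563 - 8854)*(-35276) = (-8854 + √44563)*(-35276) = 312333704 - 35276*√44563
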